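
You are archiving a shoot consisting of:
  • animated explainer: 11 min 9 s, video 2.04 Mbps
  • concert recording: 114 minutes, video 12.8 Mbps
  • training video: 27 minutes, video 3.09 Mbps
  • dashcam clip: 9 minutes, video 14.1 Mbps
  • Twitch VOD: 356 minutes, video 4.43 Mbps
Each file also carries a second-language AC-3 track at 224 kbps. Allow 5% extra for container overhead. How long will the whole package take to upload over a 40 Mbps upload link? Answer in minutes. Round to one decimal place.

88.9 minutes

Audio: 224 kbps = 0.224 Mbps.
animated explainer: 2.264 Mbps × 669 s × 1.05 = 1590.3 Mb
concert recording: 13.024 Mbps × 6840 s × 1.05 = 93538.4 Mb
training video: 3.314 Mbps × 1620 s × 1.05 = 5637.1 Mb
dashcam clip: 14.324 Mbps × 540 s × 1.05 = 8121.7 Mb
Twitch VOD: 4.654 Mbps × 21360 s × 1.05 = 104379.9 Mb
Total: 213267.4 Mb = 26658.4 MB.
At 40 Mbps: 213267.4 / 40 = 5332 s ≈ 88.9 minutes.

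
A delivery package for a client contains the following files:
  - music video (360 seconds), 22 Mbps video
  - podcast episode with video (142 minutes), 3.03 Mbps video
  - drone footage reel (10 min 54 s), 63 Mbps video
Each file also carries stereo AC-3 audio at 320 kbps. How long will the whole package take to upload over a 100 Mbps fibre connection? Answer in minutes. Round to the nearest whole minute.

Audio: 320 kbps = 0.320 Mbps.
music video: 22.320 Mbps × 360 s = 8035.2 Mb
podcast episode with video: 3.350 Mbps × 8520 s = 28542.0 Mb
drone footage reel: 63.320 Mbps × 654 s = 41411.3 Mb
Total: 77988.5 Mb = 9748.6 MB.
At 100 Mbps: 77988.5 / 100 = 780 s ≈ 13 minutes.

13 minutes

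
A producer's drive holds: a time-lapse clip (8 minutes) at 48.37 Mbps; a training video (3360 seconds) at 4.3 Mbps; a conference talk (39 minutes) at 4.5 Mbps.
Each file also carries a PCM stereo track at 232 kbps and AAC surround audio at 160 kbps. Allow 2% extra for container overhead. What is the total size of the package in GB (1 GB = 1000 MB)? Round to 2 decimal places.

Audio total: 232 + 160 = 392 kbps = 0.392 Mbps.
time-lapse clip: 48.762 Mbps × 480 s × 1.02 = 23873.9 Mb
training video: 4.692 Mbps × 3360 s × 1.02 = 16080.4 Mb
conference talk: 4.892 Mbps × 2340 s × 1.02 = 11676.2 Mb
Total: 51630.5 Mb = 6453.8 MB.
= 6.454 GB.

6.45 GB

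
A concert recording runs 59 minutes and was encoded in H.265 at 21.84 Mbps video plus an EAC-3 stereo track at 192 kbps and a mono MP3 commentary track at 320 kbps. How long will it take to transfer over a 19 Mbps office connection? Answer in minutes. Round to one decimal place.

69.4 minutes

59 min = 3540 s
Audio total: 192 + 320 = 512 kbps = 0.512 Mbps.
Total bitrate: 22.352 Mbps.
File: 22.352 Mbps × 3540 s = 79126.1 Mb.
At 19 Mbps: 79126.1 / 19 = 4164.5 s ≈ 69.4 minutes.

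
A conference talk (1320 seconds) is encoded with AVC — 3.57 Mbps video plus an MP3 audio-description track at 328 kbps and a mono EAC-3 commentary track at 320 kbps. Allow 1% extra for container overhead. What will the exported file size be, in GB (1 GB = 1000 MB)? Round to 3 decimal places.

0.703 GB

Audio total: 328 + 320 = 648 kbps = 0.648 Mbps.
Total bitrate: 3.57 + 0.648 = 4.218 Mbps.
Stream data: 4.218 Mbps × 1320 s = 5567.8 Mb.
With 1% container overhead: ×1.01.
5,623 Mb ÷ 8 = 702.9 MB → 0.7029 GB.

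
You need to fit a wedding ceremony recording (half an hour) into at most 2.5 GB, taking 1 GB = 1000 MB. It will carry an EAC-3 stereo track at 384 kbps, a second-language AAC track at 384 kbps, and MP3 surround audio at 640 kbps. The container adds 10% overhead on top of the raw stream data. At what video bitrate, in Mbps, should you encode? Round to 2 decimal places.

Budget: 2.5 GB = 20000.0 Mb.
Stream payload after overhead: 20000.0 / 1.10 = 18181.8 Mb.
30 min = 1800 s
Total bitrate budget: 18181.8 Mb / 1800 s = 10.101 Mbps.
Audio total: 384 + 384 + 640 = 1408 kbps = 1.408 Mbps.
Video: 10.101 − 1.408 = 8.693 Mbps.

8.69 Mbps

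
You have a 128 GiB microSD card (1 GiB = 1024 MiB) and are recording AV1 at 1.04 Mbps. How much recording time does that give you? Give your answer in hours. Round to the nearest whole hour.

Capacity: 128 GiB = 1,099,512 Mb.
Recording time: 1,099,512 / 1.040 = 1,057,223 s ≈ 294 hours.

294 hours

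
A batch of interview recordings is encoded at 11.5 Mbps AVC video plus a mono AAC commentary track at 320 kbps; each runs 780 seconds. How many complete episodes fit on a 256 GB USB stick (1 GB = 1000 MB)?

222

Audio: 320 kbps = 0.320 Mbps.
Total bitrate: 11.820 Mbps.
Per item: 11.820 Mbps × 780 s = 9,220 Mb = 1,152 MB.
Capacity: 256 GB = 2,048,000 Mb; 222.14 items → 222 complete.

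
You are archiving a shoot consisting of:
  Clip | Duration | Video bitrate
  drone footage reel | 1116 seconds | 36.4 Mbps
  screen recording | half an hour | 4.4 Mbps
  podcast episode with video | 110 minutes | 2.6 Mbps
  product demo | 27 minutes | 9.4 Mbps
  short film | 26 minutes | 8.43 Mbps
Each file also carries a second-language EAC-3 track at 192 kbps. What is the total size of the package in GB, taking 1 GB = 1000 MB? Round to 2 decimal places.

Audio: 192 kbps = 0.192 Mbps.
drone footage reel: 36.592 Mbps × 1116 s = 40836.7 Mb
screen recording: 4.592 Mbps × 1800 s = 8265.6 Mb
podcast episode with video: 2.792 Mbps × 6600 s = 18427.2 Mb
product demo: 9.592 Mbps × 1620 s = 15539.0 Mb
short film: 8.622 Mbps × 1560 s = 13450.3 Mb
Total: 96518.8 Mb = 12064.9 MB.
= 12.06 GB.

12.06 GB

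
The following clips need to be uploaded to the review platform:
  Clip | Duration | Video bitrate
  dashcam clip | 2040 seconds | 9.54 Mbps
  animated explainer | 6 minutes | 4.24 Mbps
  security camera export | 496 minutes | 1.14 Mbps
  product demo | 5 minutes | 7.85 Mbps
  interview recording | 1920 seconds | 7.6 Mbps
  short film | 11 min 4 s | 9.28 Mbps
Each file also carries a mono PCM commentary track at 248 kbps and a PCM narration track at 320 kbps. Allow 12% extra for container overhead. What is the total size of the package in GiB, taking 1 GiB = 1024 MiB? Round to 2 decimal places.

12.77 GiB

Audio total: 248 + 320 = 568 kbps = 0.568 Mbps.
dashcam clip: 10.108 Mbps × 2040 s × 1.12 = 23094.8 Mb
animated explainer: 4.808 Mbps × 360 s × 1.12 = 1938.6 Mb
security camera export: 1.708 Mbps × 29760 s × 1.12 = 56929.7 Mb
product demo: 8.418 Mbps × 300 s × 1.12 = 2828.4 Mb
interview recording: 8.168 Mbps × 1920 s × 1.12 = 17564.5 Mb
short film: 9.848 Mbps × 664 s × 1.12 = 7323.8 Mb
Total: 109679.7 Mb = 13710.0 MB.
= 12.77 GiB.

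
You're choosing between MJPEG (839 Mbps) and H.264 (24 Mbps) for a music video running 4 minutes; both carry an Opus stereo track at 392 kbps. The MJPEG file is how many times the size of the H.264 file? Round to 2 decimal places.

4 min = 240 s
Audio: 392 kbps = 0.392 Mbps.
MJPEG: 839.392 Mbps × 240 s = 201454.1 Mb = 23.452 GiB.
H.264: 24.392 Mbps × 240 s = 5854.1 Mb = 0.682 GiB.
Ratio: 23.452 / 0.682 = 34.413.

34.41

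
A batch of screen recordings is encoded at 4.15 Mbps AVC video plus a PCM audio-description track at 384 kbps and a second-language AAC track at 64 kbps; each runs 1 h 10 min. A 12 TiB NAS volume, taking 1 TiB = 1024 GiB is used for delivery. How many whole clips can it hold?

1 h 10 min = 70 min = 4200 s
Audio total: 384 + 64 = 448 kbps = 0.448 Mbps.
Total bitrate: 4.598 Mbps.
Per item: 4.598 Mbps × 4200 s = 19,312 Mb = 2,414 MB.
Capacity: 12 TiB = 105,553,116 Mb; 5465.79 items → 5465 complete.

5465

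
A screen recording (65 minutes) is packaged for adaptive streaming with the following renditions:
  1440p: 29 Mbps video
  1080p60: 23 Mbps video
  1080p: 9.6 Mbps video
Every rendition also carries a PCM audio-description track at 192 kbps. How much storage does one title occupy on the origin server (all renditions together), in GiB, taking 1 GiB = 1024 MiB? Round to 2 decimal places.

28.23 GiB

65 min = 3900 s
Audio: 192 kbps = 0.192 Mbps.
Sum of rendition bitrates: (29+0.192) + (23+0.192) + (9.6+0.192) = 62.176 Mbps.
× 3900 s = 242,486 Mb = 30,311 MB = 28.23 GiB.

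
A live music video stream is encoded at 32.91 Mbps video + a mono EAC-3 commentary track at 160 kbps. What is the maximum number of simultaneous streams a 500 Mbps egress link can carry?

15

Audio: 160 kbps = 0.160 Mbps.
Per-viewer media rate: 33.070 Mbps.
500 Mbps = 500.0 Mbps; 500.0 / 33.070 = 15.12 → 15 viewers.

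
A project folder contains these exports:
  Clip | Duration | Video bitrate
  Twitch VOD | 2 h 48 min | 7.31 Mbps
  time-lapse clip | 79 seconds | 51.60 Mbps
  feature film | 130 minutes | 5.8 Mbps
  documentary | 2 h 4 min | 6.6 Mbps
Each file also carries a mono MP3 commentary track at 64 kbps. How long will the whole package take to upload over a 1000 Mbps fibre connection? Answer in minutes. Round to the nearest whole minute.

Audio: 64 kbps = 0.064 Mbps.
Twitch VOD: 7.374 Mbps × 10080 s = 74329.9 Mb
time-lapse clip: 51.664 Mbps × 79 s = 4081.5 Mb
feature film: 5.864 Mbps × 7800 s = 45739.2 Mb
documentary: 6.664 Mbps × 7440 s = 49580.2 Mb
Total: 173730.7 Mb = 21716.3 MB.
At 1000 Mbps: 173730.7 / 1000 = 174 s ≈ 2.9 minutes.

3 minutes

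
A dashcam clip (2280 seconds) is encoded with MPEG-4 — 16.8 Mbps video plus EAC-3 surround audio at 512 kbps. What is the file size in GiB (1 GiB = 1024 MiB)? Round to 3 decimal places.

4.595 GiB

Audio: 512 kbps = 0.512 Mbps.
Total bitrate: 16.8 + 0.512 = 17.312 Mbps.
Stream data: 17.312 Mbps × 2280 s = 39471.4 Mb.
39,471 Mb = 4,933,920,000 bytes ÷ 1,073,741,824 = 4.595 GiB.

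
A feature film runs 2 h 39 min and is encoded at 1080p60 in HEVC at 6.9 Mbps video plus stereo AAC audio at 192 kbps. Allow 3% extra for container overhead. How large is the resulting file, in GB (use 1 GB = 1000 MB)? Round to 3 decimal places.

2 h 39 min = 159 min = 9540 s
Audio: 192 kbps = 0.192 Mbps.
Total bitrate: 6.9 + 0.192 = 7.092 Mbps.
Stream data: 7.092 Mbps × 9540 s = 67657.7 Mb.
With 3% container overhead: ×1.03.
69,687 Mb ÷ 8 = 8,711 MB → 8.711 GB.

8.711 GB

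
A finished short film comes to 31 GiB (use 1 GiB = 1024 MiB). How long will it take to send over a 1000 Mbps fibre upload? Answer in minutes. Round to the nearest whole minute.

4 minutes

File: 31 GiB = 266288.0 Mb.
At 1000 Mbps: 266288.0 / 1000 = 266.3 s ≈ 4.44 minutes.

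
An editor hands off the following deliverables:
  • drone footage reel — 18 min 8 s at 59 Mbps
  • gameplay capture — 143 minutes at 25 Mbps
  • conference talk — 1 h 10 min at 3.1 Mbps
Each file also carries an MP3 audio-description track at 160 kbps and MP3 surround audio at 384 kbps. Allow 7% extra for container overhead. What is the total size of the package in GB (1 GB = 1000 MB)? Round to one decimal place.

Audio total: 160 + 384 = 544 kbps = 0.544 Mbps.
drone footage reel: 59.544 Mbps × 1088 s × 1.07 = 69318.7 Mb
gameplay capture: 25.544 Mbps × 8580 s × 1.07 = 234509.2 Mb
conference talk: 3.644 Mbps × 4200 s × 1.07 = 16376.1 Mb
Total: 320204.1 Mb = 40025.5 MB.
= 40.03 GB.

40.0 GB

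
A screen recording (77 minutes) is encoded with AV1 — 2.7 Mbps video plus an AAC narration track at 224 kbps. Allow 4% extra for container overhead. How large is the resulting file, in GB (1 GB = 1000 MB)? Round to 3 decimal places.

77 min = 4620 s
Audio: 224 kbps = 0.224 Mbps.
Total bitrate: 2.7 + 0.224 = 2.924 Mbps.
Stream data: 2.924 Mbps × 4620 s = 13508.9 Mb.
With 4% container overhead: ×1.04.
14,049 Mb ÷ 8 = 1,756 MB → 1.756 GB.

1.756 GB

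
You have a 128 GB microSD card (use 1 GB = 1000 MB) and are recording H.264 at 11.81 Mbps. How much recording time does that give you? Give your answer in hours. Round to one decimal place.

Capacity: 128 GB = 1,024,000 Mb.
Recording time: 1,024,000 / 11.810 = 86,706 s ≈ 24.1 hours.

24.1 hours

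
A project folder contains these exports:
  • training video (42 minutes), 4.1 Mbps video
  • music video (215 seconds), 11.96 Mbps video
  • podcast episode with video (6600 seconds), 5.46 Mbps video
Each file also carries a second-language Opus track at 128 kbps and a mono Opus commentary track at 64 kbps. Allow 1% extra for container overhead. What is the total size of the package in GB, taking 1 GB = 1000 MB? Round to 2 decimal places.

6.40 GB

Audio total: 128 + 64 = 192 kbps = 0.192 Mbps.
training video: 4.292 Mbps × 2520 s × 1.01 = 10924.0 Mb
music video: 12.152 Mbps × 215 s × 1.01 = 2638.8 Mb
podcast episode with video: 5.652 Mbps × 6600 s × 1.01 = 37676.2 Mb
Total: 51239.0 Mb = 6404.9 MB.
= 6.405 GB.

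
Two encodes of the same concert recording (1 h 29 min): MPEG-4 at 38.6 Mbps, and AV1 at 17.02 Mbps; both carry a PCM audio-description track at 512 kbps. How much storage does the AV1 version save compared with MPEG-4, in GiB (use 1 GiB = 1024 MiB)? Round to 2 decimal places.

1 h 29 min = 89 min = 5340 s
Audio: 512 kbps = 0.512 Mbps.
MPEG-4: 39.112 Mbps × 5340 s = 208858.1 Mb = 24.314 GiB.
AV1: 17.532 Mbps × 5340 s = 93620.9 Mb = 10.899 GiB.
Saving: 24.314 − 10.899 = 13.415 GiB.

13.42 GiB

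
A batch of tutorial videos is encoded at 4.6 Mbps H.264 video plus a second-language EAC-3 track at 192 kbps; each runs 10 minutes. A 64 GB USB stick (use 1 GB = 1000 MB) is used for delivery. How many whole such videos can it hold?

10 min = 600 s
Audio: 192 kbps = 0.192 Mbps.
Total bitrate: 4.792 Mbps.
Per item: 4.792 Mbps × 600 s = 2,875 Mb = 359.4 MB.
Capacity: 64 GB = 512,000 Mb; 178.07 items → 178 complete.

178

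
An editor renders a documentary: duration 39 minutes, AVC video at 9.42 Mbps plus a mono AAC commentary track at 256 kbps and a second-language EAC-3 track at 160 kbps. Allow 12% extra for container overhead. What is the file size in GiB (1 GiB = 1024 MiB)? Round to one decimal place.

39 min = 2340 s
Audio total: 256 + 160 = 416 kbps = 0.416 Mbps.
Total bitrate: 9.42 + 0.416 = 9.836 Mbps.
Stream data: 9.836 Mbps × 2340 s = 23016.2 Mb.
With 12% container overhead: ×1.12.
25,778 Mb = 3,222,273,600 bytes ÷ 1,073,741,824 = 3.001 GiB.

3.0 GiB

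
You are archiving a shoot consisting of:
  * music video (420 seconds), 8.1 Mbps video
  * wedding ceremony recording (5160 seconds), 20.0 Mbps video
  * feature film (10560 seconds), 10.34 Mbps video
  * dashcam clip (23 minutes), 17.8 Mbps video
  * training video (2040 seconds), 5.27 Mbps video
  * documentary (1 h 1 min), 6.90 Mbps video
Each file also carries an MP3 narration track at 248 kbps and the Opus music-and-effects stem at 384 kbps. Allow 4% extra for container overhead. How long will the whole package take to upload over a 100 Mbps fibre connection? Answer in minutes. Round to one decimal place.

Audio total: 248 + 384 = 632 kbps = 0.632 Mbps.
music video: 8.732 Mbps × 420 s × 1.04 = 3814.1 Mb
wedding ceremony recording: 20.632 Mbps × 5160 s × 1.04 = 110719.6 Mb
feature film: 10.972 Mbps × 10560 s × 1.04 = 120498.9 Mb
dashcam clip: 18.432 Mbps × 1380 s × 1.04 = 26453.6 Mb
training video: 5.902 Mbps × 2040 s × 1.04 = 12521.7 Mb
documentary: 7.532 Mbps × 3660 s × 1.04 = 28669.8 Mb
Total: 302677.7 Mb = 37834.7 MB.
At 100 Mbps: 302677.7 / 100 = 3027 s ≈ 50.4 minutes.

50.4 minutes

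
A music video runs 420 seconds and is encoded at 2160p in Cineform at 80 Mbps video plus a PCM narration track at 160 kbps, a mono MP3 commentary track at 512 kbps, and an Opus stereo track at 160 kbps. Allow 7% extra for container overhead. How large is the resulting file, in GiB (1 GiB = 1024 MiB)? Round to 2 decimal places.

Audio total: 160 + 512 + 160 = 832 kbps = 0.832 Mbps.
Total bitrate: 80 + 0.832 = 80.832 Mbps.
Stream data: 80.832 Mbps × 420 s = 33949.4 Mb.
With 7% container overhead: ×1.07.
36,326 Mb = 4,540,737,600 bytes ÷ 1,073,741,824 = 4.229 GiB.

4.23 GiB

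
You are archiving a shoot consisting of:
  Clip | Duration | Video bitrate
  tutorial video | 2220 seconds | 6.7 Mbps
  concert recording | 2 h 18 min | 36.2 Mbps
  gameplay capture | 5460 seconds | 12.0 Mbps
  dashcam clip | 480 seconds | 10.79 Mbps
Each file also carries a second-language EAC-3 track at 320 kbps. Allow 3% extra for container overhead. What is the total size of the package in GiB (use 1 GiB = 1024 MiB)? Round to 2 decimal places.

Audio: 320 kbps = 0.320 Mbps.
tutorial video: 7.020 Mbps × 2220 s × 1.03 = 16051.9 Mb
concert recording: 36.520 Mbps × 8280 s × 1.03 = 311457.2 Mb
gameplay capture: 12.320 Mbps × 5460 s × 1.03 = 69285.2 Mb
dashcam clip: 11.110 Mbps × 480 s × 1.03 = 5492.8 Mb
Total: 402287.1 Mb = 50285.9 MB.
= 46.83 GiB.

46.83 GiB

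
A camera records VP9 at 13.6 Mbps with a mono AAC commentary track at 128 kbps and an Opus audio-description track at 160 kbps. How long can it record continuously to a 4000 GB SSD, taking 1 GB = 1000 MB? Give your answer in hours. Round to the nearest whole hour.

640 hours

Audio total: 128 + 160 = 288 kbps = 0.288 Mbps.
Total bitrate: 13.6 + 0.288 = 13.888 Mbps.
Capacity: 4000 GB = 32,000,000 Mb.
Recording time: 32,000,000 / 13.888 = 2,304,147 s ≈ 640 hours.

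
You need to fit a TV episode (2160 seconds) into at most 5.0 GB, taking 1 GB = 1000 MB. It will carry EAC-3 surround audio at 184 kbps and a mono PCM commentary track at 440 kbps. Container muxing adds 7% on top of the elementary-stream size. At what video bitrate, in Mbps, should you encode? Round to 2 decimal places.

Budget: 5.0 GB = 40000.0 Mb.
Stream payload after overhead: 40000.0 / 1.07 = 37383.2 Mb.
Total bitrate budget: 37383.2 Mb / 2160 s = 17.307 Mbps.
Audio total: 184 + 440 = 624 kbps = 0.624 Mbps.
Video: 17.307 − 0.624 = 16.683 Mbps.

16.68 Mbps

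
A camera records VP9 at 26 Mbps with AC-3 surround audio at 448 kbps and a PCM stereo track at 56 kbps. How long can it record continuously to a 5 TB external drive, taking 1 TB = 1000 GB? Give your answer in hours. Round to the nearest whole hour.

Audio total: 448 + 56 = 504 kbps = 0.504 Mbps.
Total bitrate: 26 + 0.504 = 26.504 Mbps.
Capacity: 5 TB = 40,000,000 Mb.
Recording time: 40,000,000 / 26.504 = 1,509,206 s ≈ 419 hours.

419 hours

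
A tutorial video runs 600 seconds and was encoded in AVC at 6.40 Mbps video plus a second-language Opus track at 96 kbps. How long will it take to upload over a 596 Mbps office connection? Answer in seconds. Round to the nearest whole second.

7 seconds

Audio: 96 kbps = 0.096 Mbps.
Total bitrate: 6.496 Mbps.
File: 6.496 Mbps × 600 s = 3897.6 Mb.
At 596 Mbps: 3897.6 / 596 = 6.5 s ≈ 6.54 seconds.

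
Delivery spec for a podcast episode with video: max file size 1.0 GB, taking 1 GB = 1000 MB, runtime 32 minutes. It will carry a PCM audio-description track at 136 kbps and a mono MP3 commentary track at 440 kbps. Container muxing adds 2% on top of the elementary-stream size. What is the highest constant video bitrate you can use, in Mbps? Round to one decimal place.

Budget: 1.0 GB = 8000.0 Mb.
Stream payload after overhead: 8000.0 / 1.02 = 7843.1 Mb.
32 min = 1920 s
Total bitrate budget: 7843.1 Mb / 1920 s = 4.085 Mbps.
Audio total: 136 + 440 = 576 kbps = 0.576 Mbps.
Video: 4.085 − 0.576 = 3.509 Mbps.

3.5 Mbps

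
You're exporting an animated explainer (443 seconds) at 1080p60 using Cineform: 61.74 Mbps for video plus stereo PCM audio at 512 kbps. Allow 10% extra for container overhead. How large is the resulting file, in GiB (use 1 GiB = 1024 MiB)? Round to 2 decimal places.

Audio: 512 kbps = 0.512 Mbps.
Total bitrate: 61.74 + 0.512 = 62.252 Mbps.
Stream data: 62.252 Mbps × 443 s = 27577.6 Mb.
With 10% container overhead: ×1.10.
30,335 Mb = 3,791,924,950 bytes ÷ 1,073,741,824 = 3.532 GiB.

3.53 GiB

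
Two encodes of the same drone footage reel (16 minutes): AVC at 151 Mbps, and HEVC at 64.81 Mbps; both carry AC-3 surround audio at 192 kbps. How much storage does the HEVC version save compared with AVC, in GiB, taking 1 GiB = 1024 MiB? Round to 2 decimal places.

16 min = 960 s
Audio: 192 kbps = 0.192 Mbps.
AVC: 151.192 Mbps × 960 s = 145144.3 Mb = 16.897 GiB.
HEVC: 65.002 Mbps × 960 s = 62401.9 Mb = 7.265 GiB.
Saving: 16.897 − 7.265 = 9.632 GiB.

9.63 GiB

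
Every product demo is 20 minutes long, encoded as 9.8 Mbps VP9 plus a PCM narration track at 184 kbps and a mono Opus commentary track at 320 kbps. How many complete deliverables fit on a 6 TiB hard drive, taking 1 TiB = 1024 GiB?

4268

20 min = 1200 s
Audio total: 184 + 320 = 504 kbps = 0.504 Mbps.
Total bitrate: 10.304 Mbps.
Per item: 10.304 Mbps × 1200 s = 12,365 Mb = 1,546 MB.
Capacity: 6 TiB = 52,776,558 Mb; 4268.29 items → 4268 complete.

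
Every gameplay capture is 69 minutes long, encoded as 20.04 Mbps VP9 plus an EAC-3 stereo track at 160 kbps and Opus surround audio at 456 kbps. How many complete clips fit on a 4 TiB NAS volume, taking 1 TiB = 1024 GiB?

69 min = 4140 s
Audio total: 160 + 456 = 616 kbps = 0.616 Mbps.
Total bitrate: 20.656 Mbps.
Per item: 20.656 Mbps × 4140 s = 85,516 Mb = 10,689 MB.
Capacity: 4 TiB = 35,184,372 Mb; 411.44 items → 411 complete.

411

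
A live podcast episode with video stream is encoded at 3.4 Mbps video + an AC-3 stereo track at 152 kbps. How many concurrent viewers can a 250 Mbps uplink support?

70

Audio: 152 kbps = 0.152 Mbps.
Per-viewer media rate: 3.552 Mbps.
250 Mbps = 250.0 Mbps; 250.0 / 3.552 = 70.38 → 70 viewers.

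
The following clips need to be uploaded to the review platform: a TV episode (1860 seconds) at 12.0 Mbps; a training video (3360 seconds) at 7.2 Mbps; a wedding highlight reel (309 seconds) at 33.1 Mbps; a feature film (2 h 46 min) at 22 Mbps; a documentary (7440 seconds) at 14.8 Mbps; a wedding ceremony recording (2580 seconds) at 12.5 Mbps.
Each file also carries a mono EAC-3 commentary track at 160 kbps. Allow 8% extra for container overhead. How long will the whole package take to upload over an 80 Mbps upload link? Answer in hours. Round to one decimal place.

1.6 hours

Audio: 160 kbps = 0.160 Mbps.
TV episode: 12.160 Mbps × 1860 s × 1.08 = 24427.0 Mb
training video: 7.360 Mbps × 3360 s × 1.08 = 26708.0 Mb
wedding highlight reel: 33.260 Mbps × 309 s × 1.08 = 11099.5 Mb
feature film: 22.160 Mbps × 9960 s × 1.08 = 238370.7 Mb
documentary: 14.960 Mbps × 7440 s × 1.08 = 120206.6 Mb
wedding ceremony recording: 12.660 Mbps × 2580 s × 1.08 = 35275.8 Mb
Total: 456087.6 Mb = 57011.0 MB.
At 80 Mbps: 456087.6 / 80 = 5701 s ≈ 1.58 hours.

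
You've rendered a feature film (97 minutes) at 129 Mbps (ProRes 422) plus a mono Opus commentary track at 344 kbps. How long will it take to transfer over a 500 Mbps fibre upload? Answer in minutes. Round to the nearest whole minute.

97 min = 5820 s
Audio: 344 kbps = 0.344 Mbps.
Total bitrate: 129.344 Mbps.
File: 129.344 Mbps × 5820 s = 752782.1 Mb.
At 500 Mbps: 752782.1 / 500 = 1505.6 s ≈ 25.1 minutes.

25 minutes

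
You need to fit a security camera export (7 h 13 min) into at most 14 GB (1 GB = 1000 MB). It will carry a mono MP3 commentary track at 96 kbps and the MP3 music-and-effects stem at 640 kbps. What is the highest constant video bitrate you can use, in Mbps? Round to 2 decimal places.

Budget: 14 GB = 112000.0 Mb.
7 h 13 min = 433 min = 25980 s
Total bitrate budget: 112000.0 Mb / 25980 s = 4.311 Mbps.
Audio total: 96 + 640 = 736 kbps = 0.736 Mbps.
Video: 4.311 − 0.736 = 3.575 Mbps.

3.58 Mbps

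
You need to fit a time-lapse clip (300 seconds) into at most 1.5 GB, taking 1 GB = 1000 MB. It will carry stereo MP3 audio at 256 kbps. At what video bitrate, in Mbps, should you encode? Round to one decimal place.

39.7 Mbps

Budget: 1.5 GB = 12000.0 Mb.
Total bitrate budget: 12000.0 Mb / 300 s = 40.000 Mbps.
Audio: 256 kbps = 0.256 Mbps.
Video: 40.000 − 0.256 = 39.744 Mbps.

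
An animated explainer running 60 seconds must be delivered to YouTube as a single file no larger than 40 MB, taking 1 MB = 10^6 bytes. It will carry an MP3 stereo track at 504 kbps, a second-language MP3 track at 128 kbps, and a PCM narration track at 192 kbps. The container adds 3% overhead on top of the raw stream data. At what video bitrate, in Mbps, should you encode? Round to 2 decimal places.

Budget: 40 MB = 320.0 Mb.
Stream payload after overhead: 320.0 / 1.03 = 310.7 Mb.
Total bitrate budget: 310.7 Mb / 60 s = 5.178 Mbps.
Audio total: 504 + 128 + 192 = 824 kbps = 0.824 Mbps.
Video: 5.178 − 0.824 = 4.354 Mbps.

4.35 Mbps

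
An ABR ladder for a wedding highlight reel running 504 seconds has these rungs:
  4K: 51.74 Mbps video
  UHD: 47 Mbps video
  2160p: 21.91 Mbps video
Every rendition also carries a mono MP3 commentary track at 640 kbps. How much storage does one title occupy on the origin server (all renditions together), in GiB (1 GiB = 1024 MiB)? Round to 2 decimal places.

7.19 GiB

Audio: 640 kbps = 0.640 Mbps.
Sum of rendition bitrates: (51.74+0.640) + (47+0.640) + (21.91+0.640) = 122.570 Mbps.
× 504 s = 61,775 Mb = 7,722 MB = 7.192 GiB.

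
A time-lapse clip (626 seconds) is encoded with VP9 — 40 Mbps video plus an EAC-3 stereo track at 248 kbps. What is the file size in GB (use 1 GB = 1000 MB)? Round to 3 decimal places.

Audio: 248 kbps = 0.248 Mbps.
Total bitrate: 40 + 0.248 = 40.248 Mbps.
Stream data: 40.248 Mbps × 626 s = 25195.2 Mb.
25,195 Mb ÷ 8 = 3,149 MB → 3.149 GB.

3.149 GB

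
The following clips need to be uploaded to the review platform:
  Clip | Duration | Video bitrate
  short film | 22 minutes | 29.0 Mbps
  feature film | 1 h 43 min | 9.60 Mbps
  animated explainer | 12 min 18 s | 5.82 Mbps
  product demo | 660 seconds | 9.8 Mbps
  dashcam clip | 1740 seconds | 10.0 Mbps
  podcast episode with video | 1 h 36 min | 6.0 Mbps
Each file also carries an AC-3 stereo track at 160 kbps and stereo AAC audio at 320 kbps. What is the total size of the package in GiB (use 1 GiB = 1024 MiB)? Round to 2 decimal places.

Audio total: 160 + 320 = 480 kbps = 0.480 Mbps.
short film: 29.480 Mbps × 1320 s = 38913.6 Mb
feature film: 10.080 Mbps × 6180 s = 62294.4 Mb
animated explainer: 6.300 Mbps × 738 s = 4649.4 Mb
product demo: 10.280 Mbps × 660 s = 6784.8 Mb
dashcam clip: 10.480 Mbps × 1740 s = 18235.2 Mb
podcast episode with video: 6.480 Mbps × 5760 s = 37324.8 Mb
Total: 168202.2 Mb = 21025.3 MB.
= 19.58 GiB.

19.58 GiB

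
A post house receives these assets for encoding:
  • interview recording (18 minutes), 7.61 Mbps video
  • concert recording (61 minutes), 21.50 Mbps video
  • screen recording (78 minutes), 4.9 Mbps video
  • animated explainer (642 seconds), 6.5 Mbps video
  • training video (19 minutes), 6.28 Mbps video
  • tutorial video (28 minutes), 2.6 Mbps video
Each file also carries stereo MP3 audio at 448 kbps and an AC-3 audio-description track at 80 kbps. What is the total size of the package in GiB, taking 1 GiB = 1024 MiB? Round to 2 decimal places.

Audio total: 448 + 80 = 528 kbps = 0.528 Mbps.
interview recording: 8.138 Mbps × 1080 s = 8789.0 Mb
concert recording: 22.028 Mbps × 3660 s = 80622.5 Mb
screen recording: 5.428 Mbps × 4680 s = 25403.0 Mb
animated explainer: 7.028 Mbps × 642 s = 4512.0 Mb
training video: 6.808 Mbps × 1140 s = 7761.1 Mb
tutorial video: 3.128 Mbps × 1680 s = 5255.0 Mb
Total: 132342.7 Mb = 16542.8 MB.
= 15.41 GiB.

15.41 GiB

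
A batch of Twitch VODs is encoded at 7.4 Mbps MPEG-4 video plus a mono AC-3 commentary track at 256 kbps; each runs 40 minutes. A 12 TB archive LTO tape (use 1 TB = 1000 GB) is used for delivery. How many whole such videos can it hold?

5224

40 min = 2400 s
Audio: 256 kbps = 0.256 Mbps.
Total bitrate: 7.656 Mbps.
Per item: 7.656 Mbps × 2400 s = 18,374 Mb = 2,297 MB.
Capacity: 12 TB = 96,000,000 Mb; 5224.66 items → 5224 complete.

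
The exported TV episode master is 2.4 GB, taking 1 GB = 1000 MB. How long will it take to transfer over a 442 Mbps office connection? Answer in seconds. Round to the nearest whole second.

File: 2.4 GB = 19200.0 Mb.
At 442 Mbps: 19200.0 / 442 = 43.4 s ≈ 43.4 seconds.

43 seconds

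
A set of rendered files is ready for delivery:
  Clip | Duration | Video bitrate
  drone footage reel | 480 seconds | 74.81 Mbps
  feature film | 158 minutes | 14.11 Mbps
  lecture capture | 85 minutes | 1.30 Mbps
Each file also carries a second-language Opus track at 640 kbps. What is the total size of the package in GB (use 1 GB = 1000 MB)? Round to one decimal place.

Audio: 640 kbps = 0.640 Mbps.
drone footage reel: 75.450 Mbps × 480 s = 36216.0 Mb
feature film: 14.750 Mbps × 9480 s = 139830.0 Mb
lecture capture: 1.940 Mbps × 5100 s = 9894.0 Mb
Total: 185940.0 Mb = 23242.5 MB.
= 23.24 GB.

23.2 GB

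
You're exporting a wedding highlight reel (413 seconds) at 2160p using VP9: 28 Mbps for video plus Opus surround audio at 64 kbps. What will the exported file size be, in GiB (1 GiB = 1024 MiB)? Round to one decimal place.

Audio: 64 kbps = 0.064 Mbps.
Total bitrate: 28 + 0.064 = 28.064 Mbps.
Stream data: 28.064 Mbps × 413 s = 11590.4 Mb.
11,590 Mb = 1,448,804,000 bytes ÷ 1,073,741,824 = 1.349 GiB.

1.3 GiB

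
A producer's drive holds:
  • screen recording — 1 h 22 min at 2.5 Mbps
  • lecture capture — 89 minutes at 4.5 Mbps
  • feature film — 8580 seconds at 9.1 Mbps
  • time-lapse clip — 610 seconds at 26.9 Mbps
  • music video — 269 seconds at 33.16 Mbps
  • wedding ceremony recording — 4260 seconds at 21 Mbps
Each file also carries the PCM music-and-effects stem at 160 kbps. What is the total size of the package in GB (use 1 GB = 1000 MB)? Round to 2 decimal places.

Audio: 160 kbps = 0.160 Mbps.
screen recording: 2.660 Mbps × 4920 s = 13087.2 Mb
lecture capture: 4.660 Mbps × 5340 s = 24884.4 Mb
feature film: 9.260 Mbps × 8580 s = 79450.8 Mb
time-lapse clip: 27.060 Mbps × 610 s = 16506.6 Mb
music video: 33.320 Mbps × 269 s = 8963.1 Mb
wedding ceremony recording: 21.160 Mbps × 4260 s = 90141.6 Mb
Total: 233033.7 Mb = 29129.2 MB.
= 29.13 GB.

29.13 GB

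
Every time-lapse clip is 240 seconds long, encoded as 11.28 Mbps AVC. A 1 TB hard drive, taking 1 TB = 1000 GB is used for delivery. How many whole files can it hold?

2955

Per item: 11.280 Mbps × 240 s = 2,707 Mb = 338.4 MB.
Capacity: 1 TB = 8,000,000 Mb; 2955.08 items → 2955 complete.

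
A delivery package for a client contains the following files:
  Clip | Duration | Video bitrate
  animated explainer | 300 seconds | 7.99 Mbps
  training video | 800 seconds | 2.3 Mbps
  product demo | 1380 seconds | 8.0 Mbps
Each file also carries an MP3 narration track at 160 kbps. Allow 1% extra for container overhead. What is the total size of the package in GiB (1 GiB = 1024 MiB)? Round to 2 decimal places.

1.84 GiB

Audio: 160 kbps = 0.160 Mbps.
animated explainer: 8.150 Mbps × 300 s × 1.01 = 2469.4 Mb
training video: 2.460 Mbps × 800 s × 1.01 = 1987.7 Mb
product demo: 8.160 Mbps × 1380 s × 1.01 = 11373.4 Mb
Total: 15830.5 Mb = 1978.8 MB.
= 1.843 GiB.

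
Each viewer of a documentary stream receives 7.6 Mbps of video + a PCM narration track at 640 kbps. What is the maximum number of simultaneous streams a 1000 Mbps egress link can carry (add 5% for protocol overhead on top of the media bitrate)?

115

Audio: 640 kbps = 0.640 Mbps.
Per-viewer media rate: 8.240 Mbps.
On the wire with 5% overhead: 8.652 Mbps.
1000 Mbps = 1,000 Mbps; 1,000 / 8.652 = 115.58 → 115 viewers.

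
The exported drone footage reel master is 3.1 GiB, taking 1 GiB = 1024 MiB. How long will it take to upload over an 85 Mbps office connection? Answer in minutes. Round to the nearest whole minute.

5 minutes

File: 3.1 GiB = 26628.8 Mb.
At 85 Mbps: 26628.8 / 85 = 313.3 s ≈ 5.22 minutes.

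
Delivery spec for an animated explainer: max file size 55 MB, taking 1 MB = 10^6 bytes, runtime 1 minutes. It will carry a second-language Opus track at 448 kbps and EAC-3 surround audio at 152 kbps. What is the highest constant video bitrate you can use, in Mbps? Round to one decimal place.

6.7 Mbps

Budget: 55 MB = 440.0 Mb.
Total bitrate budget: 440.0 Mb / 60 s = 7.333 Mbps.
Audio total: 448 + 152 = 600 kbps = 0.600 Mbps.
Video: 7.333 − 0.600 = 6.733 Mbps.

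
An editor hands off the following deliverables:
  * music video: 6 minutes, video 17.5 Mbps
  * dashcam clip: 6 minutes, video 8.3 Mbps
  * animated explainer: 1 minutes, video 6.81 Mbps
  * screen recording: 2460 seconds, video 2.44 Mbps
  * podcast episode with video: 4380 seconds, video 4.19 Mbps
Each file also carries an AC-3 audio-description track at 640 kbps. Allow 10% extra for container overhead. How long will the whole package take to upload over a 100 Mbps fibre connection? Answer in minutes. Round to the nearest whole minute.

7 minutes

Audio: 640 kbps = 0.640 Mbps.
music video: 18.140 Mbps × 360 s × 1.10 = 7183.4 Mb
dashcam clip: 8.940 Mbps × 360 s × 1.10 = 3540.2 Mb
animated explainer: 7.450 Mbps × 60 s × 1.10 = 491.7 Mb
screen recording: 3.080 Mbps × 2460 s × 1.10 = 8334.5 Mb
podcast episode with video: 4.830 Mbps × 4380 s × 1.10 = 23270.9 Mb
Total: 42820.8 Mb = 5352.6 MB.
At 100 Mbps: 42820.8 / 100 = 428 s ≈ 7.14 minutes.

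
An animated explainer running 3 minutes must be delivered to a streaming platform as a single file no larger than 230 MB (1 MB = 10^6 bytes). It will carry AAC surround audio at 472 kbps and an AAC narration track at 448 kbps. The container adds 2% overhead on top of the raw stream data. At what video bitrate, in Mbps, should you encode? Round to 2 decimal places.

9.10 Mbps

Budget: 230 MB = 1840.0 Mb.
Stream payload after overhead: 1840.0 / 1.02 = 1803.9 Mb.
3 min = 180 s
Total bitrate budget: 1803.9 Mb / 180 s = 10.022 Mbps.
Audio total: 472 + 448 = 920 kbps = 0.920 Mbps.
Video: 10.022 − 0.920 = 9.102 Mbps.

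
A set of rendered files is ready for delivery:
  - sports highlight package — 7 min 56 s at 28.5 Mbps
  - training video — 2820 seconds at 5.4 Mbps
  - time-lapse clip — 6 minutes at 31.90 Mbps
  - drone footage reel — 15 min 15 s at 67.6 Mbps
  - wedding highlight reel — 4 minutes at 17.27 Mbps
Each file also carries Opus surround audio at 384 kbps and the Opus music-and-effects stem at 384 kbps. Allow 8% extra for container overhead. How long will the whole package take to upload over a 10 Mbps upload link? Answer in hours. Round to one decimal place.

3.3 hours

Audio total: 384 + 384 = 768 kbps = 0.768 Mbps.
sports highlight package: 29.268 Mbps × 476 s × 1.08 = 15046.1 Mb
training video: 6.168 Mbps × 2820 s × 1.08 = 18785.3 Mb
time-lapse clip: 32.668 Mbps × 360 s × 1.08 = 12701.3 Mb
drone footage reel: 68.368 Mbps × 915 s × 1.08 = 67561.3 Mb
wedding highlight reel: 18.038 Mbps × 240 s × 1.08 = 4675.4 Mb
Total: 118769.4 Mb = 14846.2 MB.
At 10 Mbps: 118769.4 / 10 = 11877 s ≈ 3.3 hours.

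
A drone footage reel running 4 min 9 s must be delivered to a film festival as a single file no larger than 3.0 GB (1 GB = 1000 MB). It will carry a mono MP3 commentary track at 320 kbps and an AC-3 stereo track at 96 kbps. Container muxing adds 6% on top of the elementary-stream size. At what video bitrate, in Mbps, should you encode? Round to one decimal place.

Budget: 3.0 GB = 24000.0 Mb.
Stream payload after overhead: 24000.0 / 1.06 = 22641.5 Mb.
4 min 9 s = 249 s
Total bitrate budget: 22641.5 Mb / 249 s = 90.930 Mbps.
Audio total: 320 + 96 = 416 kbps = 0.416 Mbps.
Video: 90.930 − 0.416 = 90.514 Mbps.

90.5 Mbps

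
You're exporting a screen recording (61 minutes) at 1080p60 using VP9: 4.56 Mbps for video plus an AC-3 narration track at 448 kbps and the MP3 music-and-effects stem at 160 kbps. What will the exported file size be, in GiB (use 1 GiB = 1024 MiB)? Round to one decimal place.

2.2 GiB

61 min = 3660 s
Audio total: 448 + 160 = 608 kbps = 0.608 Mbps.
Total bitrate: 4.56 + 0.608 = 5.168 Mbps.
Stream data: 5.168 Mbps × 3660 s = 18914.9 Mb.
18,915 Mb = 2,364,360,000 bytes ÷ 1,073,741,824 = 2.202 GiB.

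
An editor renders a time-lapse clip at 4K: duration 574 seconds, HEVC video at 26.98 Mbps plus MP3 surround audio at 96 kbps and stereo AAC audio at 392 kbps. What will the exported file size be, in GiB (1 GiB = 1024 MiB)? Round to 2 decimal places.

Audio total: 96 + 392 = 488 kbps = 0.488 Mbps.
Total bitrate: 26.98 + 0.488 = 27.468 Mbps.
Stream data: 27.468 Mbps × 574 s = 15766.6 Mb.
15,767 Mb = 1,970,829,000 bytes ÷ 1,073,741,824 = 1.835 GiB.

1.84 GiB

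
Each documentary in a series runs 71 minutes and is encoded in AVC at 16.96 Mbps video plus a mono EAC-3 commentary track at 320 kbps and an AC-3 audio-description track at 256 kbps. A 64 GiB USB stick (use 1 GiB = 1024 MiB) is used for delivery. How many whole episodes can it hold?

7

71 min = 4260 s
Audio total: 320 + 256 = 576 kbps = 0.576 Mbps.
Total bitrate: 17.536 Mbps.
Per item: 17.536 Mbps × 4260 s = 74,703 Mb = 9,338 MB.
Capacity: 64 GiB = 549,756 Mb; 7.36 items → 7 complete.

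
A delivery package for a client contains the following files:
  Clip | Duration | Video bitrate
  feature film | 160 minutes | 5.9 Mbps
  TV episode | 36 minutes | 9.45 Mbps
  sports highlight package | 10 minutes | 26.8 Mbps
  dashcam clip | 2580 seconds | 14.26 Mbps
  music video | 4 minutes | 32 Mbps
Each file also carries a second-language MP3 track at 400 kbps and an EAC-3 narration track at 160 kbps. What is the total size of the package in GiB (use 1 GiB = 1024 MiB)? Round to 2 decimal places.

Audio total: 400 + 160 = 560 kbps = 0.560 Mbps.
feature film: 6.460 Mbps × 9600 s = 62016.0 Mb
TV episode: 10.010 Mbps × 2160 s = 21621.6 Mb
sports highlight package: 27.360 Mbps × 600 s = 16416.0 Mb
dashcam clip: 14.820 Mbps × 2580 s = 38235.6 Mb
music video: 32.560 Mbps × 240 s = 7814.4 Mb
Total: 146103.6 Mb = 18263.0 MB.
= 17.01 GiB.

17.01 GiB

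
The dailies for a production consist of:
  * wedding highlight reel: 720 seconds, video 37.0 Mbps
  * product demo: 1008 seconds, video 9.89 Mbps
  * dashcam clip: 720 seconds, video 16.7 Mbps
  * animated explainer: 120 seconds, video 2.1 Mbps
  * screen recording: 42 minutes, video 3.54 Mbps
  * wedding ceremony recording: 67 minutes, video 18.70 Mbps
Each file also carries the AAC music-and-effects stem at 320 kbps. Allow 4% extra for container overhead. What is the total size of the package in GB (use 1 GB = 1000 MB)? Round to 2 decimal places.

17.67 GB

Audio: 320 kbps = 0.320 Mbps.
wedding highlight reel: 37.320 Mbps × 720 s × 1.04 = 27945.2 Mb
product demo: 10.210 Mbps × 1008 s × 1.04 = 10703.3 Mb
dashcam clip: 17.020 Mbps × 720 s × 1.04 = 12744.6 Mb
animated explainer: 2.420 Mbps × 120 s × 1.04 = 302.0 Mb
screen recording: 3.860 Mbps × 2520 s × 1.04 = 10116.3 Mb
wedding ceremony recording: 19.020 Mbps × 4020 s × 1.04 = 79518.8 Mb
Total: 141330.3 Mb = 17666.3 MB.
= 17.67 GB.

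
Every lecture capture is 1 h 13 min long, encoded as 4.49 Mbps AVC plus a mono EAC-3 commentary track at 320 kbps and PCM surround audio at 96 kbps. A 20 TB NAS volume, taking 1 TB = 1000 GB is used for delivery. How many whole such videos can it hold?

7445

1 h 13 min = 73 min = 4380 s
Audio total: 320 + 96 = 416 kbps = 0.416 Mbps.
Total bitrate: 4.906 Mbps.
Per item: 4.906 Mbps × 4380 s = 21,488 Mb = 2,686 MB.
Capacity: 20 TB = 160,000,000 Mb; 7445.92 items → 7445 complete.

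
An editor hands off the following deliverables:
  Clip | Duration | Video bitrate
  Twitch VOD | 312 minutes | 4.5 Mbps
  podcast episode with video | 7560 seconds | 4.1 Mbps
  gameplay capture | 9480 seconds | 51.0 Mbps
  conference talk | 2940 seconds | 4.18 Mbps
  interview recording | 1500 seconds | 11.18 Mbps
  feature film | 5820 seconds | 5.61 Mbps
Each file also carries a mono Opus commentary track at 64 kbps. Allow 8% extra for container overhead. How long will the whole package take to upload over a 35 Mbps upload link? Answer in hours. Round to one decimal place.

Audio: 64 kbps = 0.064 Mbps.
Twitch VOD: 4.564 Mbps × 18720 s × 1.08 = 92273.1 Mb
podcast episode with video: 4.164 Mbps × 7560 s × 1.08 = 33998.2 Mb
gameplay capture: 51.064 Mbps × 9480 s × 1.08 = 522813.7 Mb
conference talk: 4.244 Mbps × 2940 s × 1.08 = 13475.5 Mb
interview recording: 11.244 Mbps × 1500 s × 1.08 = 18215.3 Mb
feature film: 5.674 Mbps × 5820 s × 1.08 = 35664.5 Mb
Total: 716440.3 Mb = 89555.0 MB.
At 35 Mbps: 716440.3 / 35 = 20470 s ≈ 5.69 hours.

5.7 hours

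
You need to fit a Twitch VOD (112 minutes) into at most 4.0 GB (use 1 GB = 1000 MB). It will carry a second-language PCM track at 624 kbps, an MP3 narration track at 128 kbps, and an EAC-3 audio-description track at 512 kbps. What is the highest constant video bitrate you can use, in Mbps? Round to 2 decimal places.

Budget: 4.0 GB = 32000.0 Mb.
112 min = 6720 s
Total bitrate budget: 32000.0 Mb / 6720 s = 4.762 Mbps.
Audio total: 624 + 128 + 512 = 1264 kbps = 1.264 Mbps.
Video: 4.762 − 1.264 = 3.498 Mbps.

3.50 Mbps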